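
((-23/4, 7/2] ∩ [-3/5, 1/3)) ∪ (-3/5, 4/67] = [-3/5, 1/3)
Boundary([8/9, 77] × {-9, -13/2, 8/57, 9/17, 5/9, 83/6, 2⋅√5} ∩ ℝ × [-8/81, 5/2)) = [8/9, 77] × {8/57, 9/17, 5/9}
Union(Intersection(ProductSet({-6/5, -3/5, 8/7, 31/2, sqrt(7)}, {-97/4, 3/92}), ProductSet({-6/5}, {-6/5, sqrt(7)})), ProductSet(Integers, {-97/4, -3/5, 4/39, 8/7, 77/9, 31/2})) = ProductSet(Integers, {-97/4, -3/5, 4/39, 8/7, 77/9, 31/2})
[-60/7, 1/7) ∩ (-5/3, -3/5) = (-5/3, -3/5)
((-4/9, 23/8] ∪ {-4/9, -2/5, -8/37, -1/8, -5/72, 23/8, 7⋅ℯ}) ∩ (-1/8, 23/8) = (-1/8, 23/8)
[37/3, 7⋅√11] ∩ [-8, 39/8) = ∅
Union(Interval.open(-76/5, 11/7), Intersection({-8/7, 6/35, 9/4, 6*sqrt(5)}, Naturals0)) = Interval.open(-76/5, 11/7)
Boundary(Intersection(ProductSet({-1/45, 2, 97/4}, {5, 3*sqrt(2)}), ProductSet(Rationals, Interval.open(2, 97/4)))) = ProductSet({-1/45, 2, 97/4}, {5, 3*sqrt(2)})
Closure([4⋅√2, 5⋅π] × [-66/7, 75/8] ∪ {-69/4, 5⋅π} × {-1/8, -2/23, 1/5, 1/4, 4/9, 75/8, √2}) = ({-69/4, 5⋅π} × {-1/8, -2/23, 1/5, 1/4, 4/9, 75/8, √2}) ∪ ([4⋅√2, 5⋅π] × [-66/7, 75/8])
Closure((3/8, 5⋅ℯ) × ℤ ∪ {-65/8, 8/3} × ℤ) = ({-65/8} ∪ [3/8, 5⋅ℯ]) × ℤ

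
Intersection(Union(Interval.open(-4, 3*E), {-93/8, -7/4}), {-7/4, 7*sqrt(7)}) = {-7/4}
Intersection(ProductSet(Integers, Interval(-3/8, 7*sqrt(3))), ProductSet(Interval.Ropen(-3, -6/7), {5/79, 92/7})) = ProductSet(Range(-3, 0, 1), {5/79})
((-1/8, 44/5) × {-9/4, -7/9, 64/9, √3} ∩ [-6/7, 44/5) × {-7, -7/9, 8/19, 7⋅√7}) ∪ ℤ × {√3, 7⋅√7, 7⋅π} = ((-1/8, 44/5) × {-7/9}) ∪ (ℤ × {√3, 7⋅√7, 7⋅π})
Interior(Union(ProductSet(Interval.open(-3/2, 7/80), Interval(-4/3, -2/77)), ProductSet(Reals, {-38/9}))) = ProductSet(Interval.open(-3/2, 7/80), Interval.open(-4/3, -2/77))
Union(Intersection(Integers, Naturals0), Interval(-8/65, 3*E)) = Union(Interval(-8/65, 3*E), Naturals0)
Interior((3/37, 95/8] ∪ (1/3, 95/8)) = (3/37, 95/8)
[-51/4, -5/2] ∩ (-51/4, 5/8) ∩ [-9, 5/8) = [-9, -5/2]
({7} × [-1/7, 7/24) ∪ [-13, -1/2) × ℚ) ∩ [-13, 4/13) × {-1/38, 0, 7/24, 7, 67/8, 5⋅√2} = [-13, -1/2) × {-1/38, 0, 7/24, 7, 67/8}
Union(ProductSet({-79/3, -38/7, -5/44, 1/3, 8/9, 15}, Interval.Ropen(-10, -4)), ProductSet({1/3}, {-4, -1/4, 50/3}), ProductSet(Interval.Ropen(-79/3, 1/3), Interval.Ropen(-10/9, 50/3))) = Union(ProductSet({1/3}, {-4, -1/4, 50/3}), ProductSet({-79/3, -38/7, -5/44, 1/3, 8/9, 15}, Interval.Ropen(-10, -4)), ProductSet(Interval.Ropen(-79/3, 1/3), Interval.Ropen(-10/9, 50/3)))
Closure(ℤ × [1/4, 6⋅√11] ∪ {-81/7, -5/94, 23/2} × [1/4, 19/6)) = ({-81/7, -5/94, 23/2} × [1/4, 19/6]) ∪ (ℤ × [1/4, 6⋅√11])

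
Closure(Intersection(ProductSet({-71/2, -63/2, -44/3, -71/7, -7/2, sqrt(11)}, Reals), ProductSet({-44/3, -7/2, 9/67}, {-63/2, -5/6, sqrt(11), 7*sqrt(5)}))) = ProductSet({-44/3, -7/2}, {-63/2, -5/6, sqrt(11), 7*sqrt(5)})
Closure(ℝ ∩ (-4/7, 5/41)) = [-4/7, 5/41]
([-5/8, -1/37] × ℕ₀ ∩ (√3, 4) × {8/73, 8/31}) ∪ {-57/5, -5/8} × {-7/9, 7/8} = {-57/5, -5/8} × {-7/9, 7/8}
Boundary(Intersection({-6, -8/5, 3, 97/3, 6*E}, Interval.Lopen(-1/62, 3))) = {3}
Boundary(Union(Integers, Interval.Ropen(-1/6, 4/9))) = Union(Complement(Integers, Interval.open(-1/6, 4/9)), {-1/6, 4/9})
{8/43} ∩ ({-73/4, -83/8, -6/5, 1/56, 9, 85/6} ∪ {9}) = ∅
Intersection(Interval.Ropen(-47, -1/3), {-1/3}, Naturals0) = EmptySet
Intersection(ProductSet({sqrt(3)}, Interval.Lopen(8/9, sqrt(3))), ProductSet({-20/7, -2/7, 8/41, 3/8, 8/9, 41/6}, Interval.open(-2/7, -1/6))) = EmptySet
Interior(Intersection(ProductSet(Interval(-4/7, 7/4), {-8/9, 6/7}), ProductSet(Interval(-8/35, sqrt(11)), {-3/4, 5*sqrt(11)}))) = EmptySet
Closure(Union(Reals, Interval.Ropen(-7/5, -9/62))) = Interval(-oo, oo)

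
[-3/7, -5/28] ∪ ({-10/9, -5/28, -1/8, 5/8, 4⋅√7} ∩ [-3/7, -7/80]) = [-3/7, -5/28] ∪ {-1/8}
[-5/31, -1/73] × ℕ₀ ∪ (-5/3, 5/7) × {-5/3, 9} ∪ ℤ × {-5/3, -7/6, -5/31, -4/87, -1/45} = ([-5/31, -1/73] × ℕ₀) ∪ (ℤ × {-5/3, -7/6, -5/31, -4/87, -1/45}) ∪ ((-5/3, 5/7) × {-5/3, 9})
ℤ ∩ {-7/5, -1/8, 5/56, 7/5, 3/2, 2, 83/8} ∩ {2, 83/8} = {2}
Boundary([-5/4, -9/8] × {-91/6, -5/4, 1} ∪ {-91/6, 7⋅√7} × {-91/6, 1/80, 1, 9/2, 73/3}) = ([-5/4, -9/8] × {-91/6, -5/4, 1}) ∪ ({-91/6, 7⋅√7} × {-91/6, 1/80, 1, 9/2, 73/3})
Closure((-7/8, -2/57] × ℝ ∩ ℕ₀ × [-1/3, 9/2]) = ∅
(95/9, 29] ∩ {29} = {29}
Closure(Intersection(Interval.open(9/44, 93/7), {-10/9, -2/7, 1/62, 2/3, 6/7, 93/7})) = {2/3, 6/7}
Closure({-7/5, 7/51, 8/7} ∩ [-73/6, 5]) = {-7/5, 7/51, 8/7}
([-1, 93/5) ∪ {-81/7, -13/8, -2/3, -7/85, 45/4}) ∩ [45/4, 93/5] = [45/4, 93/5)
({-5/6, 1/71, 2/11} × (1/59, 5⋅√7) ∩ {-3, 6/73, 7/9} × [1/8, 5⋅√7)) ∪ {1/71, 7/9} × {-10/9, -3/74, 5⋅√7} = {1/71, 7/9} × {-10/9, -3/74, 5⋅√7}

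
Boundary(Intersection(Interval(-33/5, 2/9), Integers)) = Range(-6, 1, 1)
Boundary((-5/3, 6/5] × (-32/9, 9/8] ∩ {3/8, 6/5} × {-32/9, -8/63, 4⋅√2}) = {3/8, 6/5} × {-8/63}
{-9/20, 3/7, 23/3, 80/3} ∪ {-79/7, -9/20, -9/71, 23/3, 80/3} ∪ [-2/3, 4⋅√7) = {-79/7, 80/3} ∪ [-2/3, 4⋅√7)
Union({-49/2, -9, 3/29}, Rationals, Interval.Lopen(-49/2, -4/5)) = Union(Interval(-49/2, -4/5), Rationals)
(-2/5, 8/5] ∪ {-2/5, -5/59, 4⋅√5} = [-2/5, 8/5] ∪ {4⋅√5}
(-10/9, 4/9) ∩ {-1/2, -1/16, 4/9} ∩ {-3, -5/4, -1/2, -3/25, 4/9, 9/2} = {-1/2}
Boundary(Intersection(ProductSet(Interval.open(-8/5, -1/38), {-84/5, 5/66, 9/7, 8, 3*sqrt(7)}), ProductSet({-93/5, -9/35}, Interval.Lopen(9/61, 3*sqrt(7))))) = ProductSet({-9/35}, {9/7, 3*sqrt(7)})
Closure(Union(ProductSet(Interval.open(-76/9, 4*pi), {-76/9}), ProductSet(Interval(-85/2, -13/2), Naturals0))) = Union(ProductSet(Interval(-85/2, -13/2), Naturals0), ProductSet(Interval(-76/9, 4*pi), {-76/9}))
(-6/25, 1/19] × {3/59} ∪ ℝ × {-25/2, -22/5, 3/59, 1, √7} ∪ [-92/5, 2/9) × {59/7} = ([-92/5, 2/9) × {59/7}) ∪ (ℝ × {-25/2, -22/5, 3/59, 1, √7})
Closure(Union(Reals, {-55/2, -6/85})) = Reals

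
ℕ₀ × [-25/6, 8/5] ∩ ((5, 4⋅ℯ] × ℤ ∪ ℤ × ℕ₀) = (ℕ₀ × {0, 1}) ∪ ({6, 7, …, 10} × {-4, -3, …, 1})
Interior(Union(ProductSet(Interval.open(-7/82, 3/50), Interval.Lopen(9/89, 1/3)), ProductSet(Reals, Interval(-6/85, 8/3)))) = ProductSet(Reals, Interval.open(-6/85, 8/3))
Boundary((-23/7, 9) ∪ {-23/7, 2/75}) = {-23/7, 9}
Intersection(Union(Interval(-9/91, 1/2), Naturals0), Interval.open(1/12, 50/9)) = Union(Interval.Lopen(1/12, 1/2), Range(1, 6, 1))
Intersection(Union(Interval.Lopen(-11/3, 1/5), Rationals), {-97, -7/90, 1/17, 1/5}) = {-97, -7/90, 1/17, 1/5}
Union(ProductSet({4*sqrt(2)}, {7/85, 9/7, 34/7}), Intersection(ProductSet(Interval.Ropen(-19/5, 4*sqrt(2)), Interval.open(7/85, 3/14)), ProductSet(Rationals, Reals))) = Union(ProductSet({4*sqrt(2)}, {7/85, 9/7, 34/7}), ProductSet(Intersection(Interval.Ropen(-19/5, 4*sqrt(2)), Rationals), Interval.open(7/85, 3/14)))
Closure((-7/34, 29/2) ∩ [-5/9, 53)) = [-7/34, 29/2]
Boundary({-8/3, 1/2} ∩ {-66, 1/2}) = {1/2}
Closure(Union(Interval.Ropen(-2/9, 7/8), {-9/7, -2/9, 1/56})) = Union({-9/7}, Interval(-2/9, 7/8))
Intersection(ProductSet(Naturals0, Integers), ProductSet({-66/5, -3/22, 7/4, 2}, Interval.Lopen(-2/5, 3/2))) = ProductSet({2}, Range(0, 2, 1))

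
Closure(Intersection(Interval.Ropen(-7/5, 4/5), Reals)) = Interval(-7/5, 4/5)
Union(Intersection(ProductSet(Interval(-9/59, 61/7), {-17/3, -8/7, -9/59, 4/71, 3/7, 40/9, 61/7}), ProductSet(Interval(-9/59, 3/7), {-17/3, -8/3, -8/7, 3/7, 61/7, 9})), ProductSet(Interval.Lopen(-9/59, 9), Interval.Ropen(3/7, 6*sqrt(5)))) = Union(ProductSet(Interval(-9/59, 3/7), {-17/3, -8/7, 3/7, 61/7}), ProductSet(Interval.Lopen(-9/59, 9), Interval.Ropen(3/7, 6*sqrt(5))))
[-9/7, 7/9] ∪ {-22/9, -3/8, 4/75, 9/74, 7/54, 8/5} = {-22/9, 8/5} ∪ [-9/7, 7/9]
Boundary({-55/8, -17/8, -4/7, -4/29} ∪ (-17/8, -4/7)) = {-55/8, -17/8, -4/7, -4/29}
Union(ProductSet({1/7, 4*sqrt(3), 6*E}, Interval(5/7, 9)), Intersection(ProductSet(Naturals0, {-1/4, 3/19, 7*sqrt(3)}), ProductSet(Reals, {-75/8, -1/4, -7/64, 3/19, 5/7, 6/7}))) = Union(ProductSet({1/7, 4*sqrt(3), 6*E}, Interval(5/7, 9)), ProductSet(Naturals0, {-1/4, 3/19}))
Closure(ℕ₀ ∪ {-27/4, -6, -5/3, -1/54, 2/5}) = {-27/4, -6, -5/3, -1/54, 2/5} ∪ ℕ₀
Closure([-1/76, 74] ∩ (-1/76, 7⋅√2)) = [-1/76, 7⋅√2]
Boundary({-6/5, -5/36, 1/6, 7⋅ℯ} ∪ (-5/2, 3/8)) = {-5/2, 3/8, 7⋅ℯ}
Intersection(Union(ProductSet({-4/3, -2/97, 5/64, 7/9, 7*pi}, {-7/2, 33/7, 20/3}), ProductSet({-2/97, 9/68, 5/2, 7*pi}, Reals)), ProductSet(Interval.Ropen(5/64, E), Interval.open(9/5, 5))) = Union(ProductSet({5/64, 7/9}, {33/7}), ProductSet({9/68, 5/2}, Interval.open(9/5, 5)))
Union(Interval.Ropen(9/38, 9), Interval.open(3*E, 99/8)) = Interval.Ropen(9/38, 99/8)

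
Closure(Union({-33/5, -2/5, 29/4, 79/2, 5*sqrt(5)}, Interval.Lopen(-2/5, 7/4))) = Union({-33/5, 29/4, 79/2, 5*sqrt(5)}, Interval(-2/5, 7/4))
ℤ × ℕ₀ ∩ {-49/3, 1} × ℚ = {1} × ℕ₀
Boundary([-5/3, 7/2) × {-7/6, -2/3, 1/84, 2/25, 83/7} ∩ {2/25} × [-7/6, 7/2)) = {2/25} × {-7/6, -2/3, 1/84, 2/25}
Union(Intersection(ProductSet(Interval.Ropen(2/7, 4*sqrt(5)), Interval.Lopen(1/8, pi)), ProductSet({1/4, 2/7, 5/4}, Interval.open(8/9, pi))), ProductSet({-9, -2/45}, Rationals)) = Union(ProductSet({-9, -2/45}, Rationals), ProductSet({2/7, 5/4}, Interval.open(8/9, pi)))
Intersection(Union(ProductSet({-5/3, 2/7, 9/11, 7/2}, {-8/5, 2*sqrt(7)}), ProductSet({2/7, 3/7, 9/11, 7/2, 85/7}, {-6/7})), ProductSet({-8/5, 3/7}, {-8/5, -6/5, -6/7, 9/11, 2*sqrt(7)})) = ProductSet({3/7}, {-6/7})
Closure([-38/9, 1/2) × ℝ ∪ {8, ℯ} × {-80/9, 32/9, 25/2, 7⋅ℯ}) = ([-38/9, 1/2] × ℝ) ∪ ({8, ℯ} × {-80/9, 32/9, 25/2, 7⋅ℯ})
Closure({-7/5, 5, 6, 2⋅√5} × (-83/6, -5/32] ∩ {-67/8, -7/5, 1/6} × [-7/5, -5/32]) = {-7/5} × [-7/5, -5/32]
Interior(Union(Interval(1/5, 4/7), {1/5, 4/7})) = Interval.open(1/5, 4/7)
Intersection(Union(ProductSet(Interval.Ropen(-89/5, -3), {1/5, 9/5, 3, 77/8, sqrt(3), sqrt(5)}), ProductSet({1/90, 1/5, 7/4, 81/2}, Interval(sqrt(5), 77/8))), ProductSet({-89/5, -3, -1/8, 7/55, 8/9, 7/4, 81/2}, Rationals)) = Union(ProductSet({-89/5}, {1/5, 9/5, 3, 77/8}), ProductSet({7/4, 81/2}, Intersection(Interval(sqrt(5), 77/8), Rationals)))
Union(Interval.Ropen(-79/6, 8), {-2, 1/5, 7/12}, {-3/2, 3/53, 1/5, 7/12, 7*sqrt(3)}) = Union({7*sqrt(3)}, Interval.Ropen(-79/6, 8))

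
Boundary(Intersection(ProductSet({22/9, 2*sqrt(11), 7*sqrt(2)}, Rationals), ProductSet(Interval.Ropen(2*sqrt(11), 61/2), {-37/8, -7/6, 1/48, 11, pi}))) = ProductSet({2*sqrt(11), 7*sqrt(2)}, {-37/8, -7/6, 1/48, 11})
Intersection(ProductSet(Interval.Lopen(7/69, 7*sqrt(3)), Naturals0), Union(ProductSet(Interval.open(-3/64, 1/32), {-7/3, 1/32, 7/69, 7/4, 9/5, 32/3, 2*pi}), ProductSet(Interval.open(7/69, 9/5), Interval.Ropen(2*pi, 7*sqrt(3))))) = ProductSet(Interval.open(7/69, 9/5), Range(7, 13, 1))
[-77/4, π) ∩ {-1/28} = {-1/28}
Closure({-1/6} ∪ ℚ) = ℝ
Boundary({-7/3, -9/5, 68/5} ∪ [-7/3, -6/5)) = {-7/3, -6/5, 68/5}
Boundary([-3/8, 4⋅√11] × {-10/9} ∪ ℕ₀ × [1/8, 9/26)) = (ℕ₀ × [1/8, 9/26]) ∪ ([-3/8, 4⋅√11] × {-10/9})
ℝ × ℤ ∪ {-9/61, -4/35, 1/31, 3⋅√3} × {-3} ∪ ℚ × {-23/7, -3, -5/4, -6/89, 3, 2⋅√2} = (ℝ × ℤ) ∪ (ℚ × {-23/7, -3, -5/4, -6/89, 3, 2⋅√2})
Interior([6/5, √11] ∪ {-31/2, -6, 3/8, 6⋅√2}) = (6/5, √11)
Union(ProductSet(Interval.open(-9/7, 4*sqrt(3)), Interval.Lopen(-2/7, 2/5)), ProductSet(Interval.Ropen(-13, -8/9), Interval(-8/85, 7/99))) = Union(ProductSet(Interval.Ropen(-13, -8/9), Interval(-8/85, 7/99)), ProductSet(Interval.open(-9/7, 4*sqrt(3)), Interval.Lopen(-2/7, 2/5)))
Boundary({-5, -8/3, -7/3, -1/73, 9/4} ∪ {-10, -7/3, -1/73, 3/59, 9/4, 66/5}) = {-10, -5, -8/3, -7/3, -1/73, 3/59, 9/4, 66/5}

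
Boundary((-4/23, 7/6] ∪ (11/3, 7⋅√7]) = {-4/23, 7/6, 11/3, 7⋅√7}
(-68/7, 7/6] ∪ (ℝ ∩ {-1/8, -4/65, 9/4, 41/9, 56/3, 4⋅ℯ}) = (-68/7, 7/6] ∪ {9/4, 41/9, 56/3, 4⋅ℯ}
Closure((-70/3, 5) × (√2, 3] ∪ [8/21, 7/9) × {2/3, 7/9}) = ([8/21, 7/9] × {2/3, 7/9}) ∪ ({-70/3, 5} × [√2, 3]) ∪ ([-70/3, 5] × {3, √2}) ∪ ((-70/3, 5) × (√2, 3])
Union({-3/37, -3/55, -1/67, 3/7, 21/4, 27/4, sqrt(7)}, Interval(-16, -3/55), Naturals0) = Union({-1/67, 3/7, 21/4, 27/4, sqrt(7)}, Interval(-16, -3/55), Naturals0)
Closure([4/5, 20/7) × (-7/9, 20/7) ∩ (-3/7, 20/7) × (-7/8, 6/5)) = ({4/5, 20/7} × [-7/9, 6/5]) ∪ ([4/5, 20/7] × {-7/9, 6/5}) ∪ ([4/5, 20/7) × (-7/9, 6/5))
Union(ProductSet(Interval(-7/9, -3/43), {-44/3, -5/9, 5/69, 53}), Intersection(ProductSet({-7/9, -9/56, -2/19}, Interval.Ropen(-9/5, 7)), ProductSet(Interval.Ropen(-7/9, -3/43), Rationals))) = Union(ProductSet({-7/9, -9/56, -2/19}, Intersection(Interval.Ropen(-9/5, 7), Rationals)), ProductSet(Interval(-7/9, -3/43), {-44/3, -5/9, 5/69, 53}))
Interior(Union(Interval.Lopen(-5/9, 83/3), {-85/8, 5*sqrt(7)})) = Interval.open(-5/9, 83/3)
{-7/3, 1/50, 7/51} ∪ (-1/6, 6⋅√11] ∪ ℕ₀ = {-7/3} ∪ (-1/6, 6⋅√11] ∪ ℕ₀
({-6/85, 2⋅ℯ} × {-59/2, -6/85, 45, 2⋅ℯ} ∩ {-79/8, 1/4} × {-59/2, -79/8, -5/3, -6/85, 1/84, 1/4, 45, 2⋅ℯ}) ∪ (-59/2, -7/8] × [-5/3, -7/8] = (-59/2, -7/8] × [-5/3, -7/8]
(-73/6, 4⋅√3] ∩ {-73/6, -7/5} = {-7/5}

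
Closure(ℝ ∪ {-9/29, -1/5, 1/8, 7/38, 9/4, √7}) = ℝ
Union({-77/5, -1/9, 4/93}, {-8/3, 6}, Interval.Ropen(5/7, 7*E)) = Union({-77/5, -8/3, -1/9, 4/93}, Interval.Ropen(5/7, 7*E))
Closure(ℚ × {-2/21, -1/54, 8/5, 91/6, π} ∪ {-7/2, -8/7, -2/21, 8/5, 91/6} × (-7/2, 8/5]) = (ℝ × {-2/21, -1/54, 8/5, 91/6, π}) ∪ ({-7/2, -8/7, -2/21, 8/5, 91/6} × [-7/2, 8/5])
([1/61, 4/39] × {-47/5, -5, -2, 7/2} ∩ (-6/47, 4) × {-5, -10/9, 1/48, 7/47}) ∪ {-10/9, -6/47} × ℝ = ({-10/9, -6/47} × ℝ) ∪ ([1/61, 4/39] × {-5})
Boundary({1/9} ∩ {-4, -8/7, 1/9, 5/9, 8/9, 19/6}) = {1/9}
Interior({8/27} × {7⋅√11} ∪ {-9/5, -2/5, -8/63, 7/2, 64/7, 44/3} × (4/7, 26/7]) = ∅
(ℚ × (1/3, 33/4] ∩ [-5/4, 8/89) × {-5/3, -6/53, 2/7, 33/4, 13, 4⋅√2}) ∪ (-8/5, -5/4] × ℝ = ((-8/5, -5/4] × ℝ) ∪ ((ℚ ∩ [-5/4, 8/89)) × {33/4, 4⋅√2})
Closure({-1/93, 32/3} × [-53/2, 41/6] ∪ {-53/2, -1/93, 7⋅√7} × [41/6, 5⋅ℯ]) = ({-1/93, 32/3} × [-53/2, 41/6]) ∪ ({-53/2, -1/93, 7⋅√7} × [41/6, 5⋅ℯ])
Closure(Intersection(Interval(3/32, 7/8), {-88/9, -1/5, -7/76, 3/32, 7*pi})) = {3/32}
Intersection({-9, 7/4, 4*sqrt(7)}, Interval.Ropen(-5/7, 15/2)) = {7/4}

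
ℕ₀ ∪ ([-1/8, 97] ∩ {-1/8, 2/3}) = {-1/8, 2/3} ∪ ℕ₀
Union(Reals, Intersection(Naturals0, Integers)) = Reals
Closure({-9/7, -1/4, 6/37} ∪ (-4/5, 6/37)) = {-9/7} ∪ [-4/5, 6/37]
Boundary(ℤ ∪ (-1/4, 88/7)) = {-1/4, 88/7} ∪ (ℤ \ (-1/4, 88/7))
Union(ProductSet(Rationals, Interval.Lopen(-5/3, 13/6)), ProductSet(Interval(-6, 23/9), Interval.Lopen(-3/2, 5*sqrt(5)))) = Union(ProductSet(Interval(-6, 23/9), Interval.Lopen(-3/2, 5*sqrt(5))), ProductSet(Rationals, Interval.Lopen(-5/3, 13/6)))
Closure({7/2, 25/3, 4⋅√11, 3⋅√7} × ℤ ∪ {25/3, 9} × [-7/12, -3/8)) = ({25/3, 9} × [-7/12, -3/8]) ∪ ({7/2, 25/3, 4⋅√11, 3⋅√7} × ℤ)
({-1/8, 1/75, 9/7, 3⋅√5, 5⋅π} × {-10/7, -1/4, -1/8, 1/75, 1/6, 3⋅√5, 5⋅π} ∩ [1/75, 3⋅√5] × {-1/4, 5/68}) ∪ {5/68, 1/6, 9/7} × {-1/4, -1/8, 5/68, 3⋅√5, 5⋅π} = ({1/75, 9/7, 3⋅√5} × {-1/4}) ∪ ({5/68, 1/6, 9/7} × {-1/4, -1/8, 5/68, 3⋅√5, 5⋅π})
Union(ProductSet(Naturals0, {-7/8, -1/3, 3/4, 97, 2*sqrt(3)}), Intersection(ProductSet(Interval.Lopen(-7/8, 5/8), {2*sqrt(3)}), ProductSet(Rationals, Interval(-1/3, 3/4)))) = ProductSet(Naturals0, {-7/8, -1/3, 3/4, 97, 2*sqrt(3)})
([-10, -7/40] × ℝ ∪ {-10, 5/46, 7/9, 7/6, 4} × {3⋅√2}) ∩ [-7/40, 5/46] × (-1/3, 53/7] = ({-7/40} × (-1/3, 53/7]) ∪ ({5/46} × {3⋅√2})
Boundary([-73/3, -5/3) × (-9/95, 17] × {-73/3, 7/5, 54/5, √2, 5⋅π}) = (({-73/3, -5/3} × [-9/95, 17]) ∪ ([-73/3, -5/3] × {-9/95, 17}) ∪ ([-73/3, -5/3) × (-9/95, 17])) × {-73/3, 7/5, 54/5, √2, 5⋅π}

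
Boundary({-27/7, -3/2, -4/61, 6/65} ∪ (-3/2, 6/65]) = {-27/7, -3/2, 6/65}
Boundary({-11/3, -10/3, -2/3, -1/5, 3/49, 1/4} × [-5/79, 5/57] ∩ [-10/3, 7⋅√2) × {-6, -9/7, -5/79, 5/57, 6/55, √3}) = {-10/3, -2/3, -1/5, 3/49, 1/4} × {-5/79, 5/57}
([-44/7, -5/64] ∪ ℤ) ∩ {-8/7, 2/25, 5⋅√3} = {-8/7}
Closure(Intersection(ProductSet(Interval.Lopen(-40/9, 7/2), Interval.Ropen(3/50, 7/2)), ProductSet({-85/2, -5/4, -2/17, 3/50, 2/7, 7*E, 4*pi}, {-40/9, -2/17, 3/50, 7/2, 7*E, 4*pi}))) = ProductSet({-5/4, -2/17, 3/50, 2/7}, {3/50})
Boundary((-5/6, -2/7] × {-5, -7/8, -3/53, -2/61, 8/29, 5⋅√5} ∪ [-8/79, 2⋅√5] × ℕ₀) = ([-8/79, 2⋅√5] × ℕ₀) ∪ ([-5/6, -2/7] × {-5, -7/8, -3/53, -2/61, 8/29, 5⋅√5})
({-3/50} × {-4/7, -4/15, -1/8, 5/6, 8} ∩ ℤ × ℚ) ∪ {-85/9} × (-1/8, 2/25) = {-85/9} × (-1/8, 2/25)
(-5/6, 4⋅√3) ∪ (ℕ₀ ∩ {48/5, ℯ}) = (-5/6, 4⋅√3)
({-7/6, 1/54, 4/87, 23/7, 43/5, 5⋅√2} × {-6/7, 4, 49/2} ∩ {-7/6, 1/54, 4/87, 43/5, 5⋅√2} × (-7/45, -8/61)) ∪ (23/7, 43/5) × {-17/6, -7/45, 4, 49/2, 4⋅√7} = (23/7, 43/5) × {-17/6, -7/45, 4, 49/2, 4⋅√7}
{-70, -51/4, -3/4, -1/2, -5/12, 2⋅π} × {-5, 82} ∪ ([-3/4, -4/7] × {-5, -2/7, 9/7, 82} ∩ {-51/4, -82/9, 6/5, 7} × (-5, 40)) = {-70, -51/4, -3/4, -1/2, -5/12, 2⋅π} × {-5, 82}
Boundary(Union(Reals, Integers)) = EmptySet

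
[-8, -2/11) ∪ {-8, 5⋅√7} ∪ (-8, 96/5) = [-8, 96/5)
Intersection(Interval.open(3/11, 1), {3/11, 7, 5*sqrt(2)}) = EmptySet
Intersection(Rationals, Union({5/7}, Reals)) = Rationals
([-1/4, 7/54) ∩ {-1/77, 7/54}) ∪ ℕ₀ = {-1/77} ∪ ℕ₀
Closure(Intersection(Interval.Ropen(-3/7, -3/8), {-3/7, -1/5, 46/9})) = {-3/7}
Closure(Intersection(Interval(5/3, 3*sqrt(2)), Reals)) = Interval(5/3, 3*sqrt(2))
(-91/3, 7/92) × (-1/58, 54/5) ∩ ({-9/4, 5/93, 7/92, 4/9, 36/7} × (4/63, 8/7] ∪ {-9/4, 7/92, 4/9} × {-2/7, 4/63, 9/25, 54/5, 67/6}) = ({-9/4} × {4/63, 9/25}) ∪ ({-9/4, 5/93} × (4/63, 8/7])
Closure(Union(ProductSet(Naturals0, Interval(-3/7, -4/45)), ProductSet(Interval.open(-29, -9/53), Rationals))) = Union(ProductSet(Interval(-29, -9/53), Reals), ProductSet(Naturals0, Interval(-3/7, -4/45)))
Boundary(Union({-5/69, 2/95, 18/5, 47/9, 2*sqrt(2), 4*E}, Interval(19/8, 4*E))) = {-5/69, 2/95, 19/8, 4*E}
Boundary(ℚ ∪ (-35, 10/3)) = (-∞, -35] ∪ [10/3, ∞)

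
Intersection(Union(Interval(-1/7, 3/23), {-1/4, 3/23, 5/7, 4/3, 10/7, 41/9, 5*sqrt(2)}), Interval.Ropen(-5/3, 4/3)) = Union({-1/4, 5/7}, Interval(-1/7, 3/23))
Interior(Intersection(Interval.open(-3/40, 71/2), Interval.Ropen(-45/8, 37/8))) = Interval.open(-3/40, 37/8)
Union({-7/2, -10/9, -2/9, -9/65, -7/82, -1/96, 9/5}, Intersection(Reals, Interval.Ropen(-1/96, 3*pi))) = Union({-7/2, -10/9, -2/9, -9/65, -7/82}, Interval.Ropen(-1/96, 3*pi))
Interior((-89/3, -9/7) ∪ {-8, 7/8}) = (-89/3, -9/7)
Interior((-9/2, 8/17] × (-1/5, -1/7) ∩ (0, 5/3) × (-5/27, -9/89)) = (0, 8/17) × (-5/27, -1/7)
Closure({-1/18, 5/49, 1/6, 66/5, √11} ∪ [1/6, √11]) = {-1/18, 5/49, 66/5} ∪ [1/6, √11]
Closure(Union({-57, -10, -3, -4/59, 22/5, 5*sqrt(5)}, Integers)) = Union({-4/59, 22/5, 5*sqrt(5)}, Integers)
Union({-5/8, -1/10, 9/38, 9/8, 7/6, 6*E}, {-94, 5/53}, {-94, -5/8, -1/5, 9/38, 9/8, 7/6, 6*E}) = {-94, -5/8, -1/5, -1/10, 5/53, 9/38, 9/8, 7/6, 6*E}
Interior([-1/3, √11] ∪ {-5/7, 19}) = (-1/3, √11)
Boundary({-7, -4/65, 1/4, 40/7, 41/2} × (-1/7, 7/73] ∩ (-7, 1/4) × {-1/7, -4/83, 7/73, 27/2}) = {-4/65} × {-4/83, 7/73}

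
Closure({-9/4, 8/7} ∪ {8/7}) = {-9/4, 8/7}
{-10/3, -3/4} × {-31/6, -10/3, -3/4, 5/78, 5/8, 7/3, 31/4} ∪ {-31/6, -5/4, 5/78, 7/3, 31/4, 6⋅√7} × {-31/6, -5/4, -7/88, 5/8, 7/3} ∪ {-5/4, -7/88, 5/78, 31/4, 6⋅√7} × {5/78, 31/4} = ({-10/3, -3/4} × {-31/6, -10/3, -3/4, 5/78, 5/8, 7/3, 31/4}) ∪ ({-5/4, -7/88, 5/78, 31/4, 6⋅√7} × {5/78, 31/4}) ∪ ({-31/6, -5/4, 5/78, 7/3, 31/4, 6⋅√7} × {-31/6, -5/4, -7/88, 5/8, 7/3})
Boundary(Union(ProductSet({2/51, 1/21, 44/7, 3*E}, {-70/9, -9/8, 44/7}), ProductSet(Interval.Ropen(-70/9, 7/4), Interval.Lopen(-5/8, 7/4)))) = Union(ProductSet({-70/9, 7/4}, Interval(-5/8, 7/4)), ProductSet({2/51, 1/21, 44/7, 3*E}, {-70/9, -9/8, 44/7}), ProductSet(Interval(-70/9, 7/4), {-5/8, 7/4}))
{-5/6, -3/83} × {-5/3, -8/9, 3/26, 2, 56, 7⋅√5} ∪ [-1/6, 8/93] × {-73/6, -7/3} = ([-1/6, 8/93] × {-73/6, -7/3}) ∪ ({-5/6, -3/83} × {-5/3, -8/9, 3/26, 2, 56, 7⋅√5})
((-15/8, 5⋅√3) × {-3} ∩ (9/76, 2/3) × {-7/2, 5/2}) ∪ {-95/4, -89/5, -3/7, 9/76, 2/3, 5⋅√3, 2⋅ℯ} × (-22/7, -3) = {-95/4, -89/5, -3/7, 9/76, 2/3, 5⋅√3, 2⋅ℯ} × (-22/7, -3)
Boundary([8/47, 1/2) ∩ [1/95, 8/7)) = {8/47, 1/2}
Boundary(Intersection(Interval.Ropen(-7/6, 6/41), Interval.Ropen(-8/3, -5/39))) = {-7/6, -5/39}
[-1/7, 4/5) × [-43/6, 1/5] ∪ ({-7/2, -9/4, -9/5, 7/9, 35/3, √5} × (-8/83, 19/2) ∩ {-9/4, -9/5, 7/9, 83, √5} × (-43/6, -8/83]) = [-1/7, 4/5) × [-43/6, 1/5]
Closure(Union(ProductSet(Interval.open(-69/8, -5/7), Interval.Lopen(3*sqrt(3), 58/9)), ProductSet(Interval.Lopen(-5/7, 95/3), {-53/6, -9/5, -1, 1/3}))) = Union(ProductSet({-69/8, -5/7}, Interval(3*sqrt(3), 58/9)), ProductSet(Interval(-69/8, -5/7), {58/9, 3*sqrt(3)}), ProductSet(Interval.open(-69/8, -5/7), Interval.Lopen(3*sqrt(3), 58/9)), ProductSet(Interval(-5/7, 95/3), {-53/6, -9/5, -1, 1/3}))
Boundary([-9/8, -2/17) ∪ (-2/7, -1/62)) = {-9/8, -1/62}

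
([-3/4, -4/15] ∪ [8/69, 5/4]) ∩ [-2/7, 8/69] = [-2/7, -4/15] ∪ {8/69}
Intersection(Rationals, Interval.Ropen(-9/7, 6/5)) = Intersection(Interval.Ropen(-9/7, 6/5), Rationals)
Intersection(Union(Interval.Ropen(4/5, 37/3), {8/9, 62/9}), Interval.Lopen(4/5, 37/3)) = Interval.open(4/5, 37/3)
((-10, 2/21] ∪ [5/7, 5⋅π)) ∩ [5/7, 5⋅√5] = [5/7, 5⋅√5]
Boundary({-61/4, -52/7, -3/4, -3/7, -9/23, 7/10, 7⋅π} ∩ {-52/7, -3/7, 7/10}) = {-52/7, -3/7, 7/10}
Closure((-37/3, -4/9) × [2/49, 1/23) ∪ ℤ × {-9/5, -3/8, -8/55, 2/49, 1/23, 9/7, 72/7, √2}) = ({-37/3, -4/9} × [2/49, 1/23]) ∪ ([-37/3, -4/9] × {2/49, 1/23}) ∪ ((-37/3, -4/9) × [2/49, 1/23)) ∪ (ℤ × {-9/5, -3/8, -8/55, 2/49, 1/23, 9/7, 72/7, √2})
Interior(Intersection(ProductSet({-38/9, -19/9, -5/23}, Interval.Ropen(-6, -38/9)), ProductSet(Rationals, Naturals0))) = EmptySet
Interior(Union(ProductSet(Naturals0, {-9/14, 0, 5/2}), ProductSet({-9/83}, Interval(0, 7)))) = EmptySet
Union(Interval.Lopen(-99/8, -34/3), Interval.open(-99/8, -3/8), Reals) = Interval(-oo, oo)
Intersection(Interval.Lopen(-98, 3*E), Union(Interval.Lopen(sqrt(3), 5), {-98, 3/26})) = Union({3/26}, Interval.Lopen(sqrt(3), 5))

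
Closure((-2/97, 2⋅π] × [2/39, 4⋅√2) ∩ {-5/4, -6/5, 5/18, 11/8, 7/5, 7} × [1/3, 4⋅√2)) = {5/18, 11/8, 7/5} × [1/3, 4⋅√2]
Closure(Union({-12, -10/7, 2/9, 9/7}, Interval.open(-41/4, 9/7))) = Union({-12}, Interval(-41/4, 9/7))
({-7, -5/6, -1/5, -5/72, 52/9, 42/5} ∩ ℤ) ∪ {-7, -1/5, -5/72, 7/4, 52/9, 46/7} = {-7, -1/5, -5/72, 7/4, 52/9, 46/7}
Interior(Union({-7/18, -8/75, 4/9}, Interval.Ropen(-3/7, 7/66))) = Interval.open(-3/7, 7/66)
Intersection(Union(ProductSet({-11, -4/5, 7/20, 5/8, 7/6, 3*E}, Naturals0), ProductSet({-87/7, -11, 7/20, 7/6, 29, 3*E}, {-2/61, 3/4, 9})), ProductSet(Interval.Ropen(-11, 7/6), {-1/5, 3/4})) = ProductSet({-11, 7/20}, {3/4})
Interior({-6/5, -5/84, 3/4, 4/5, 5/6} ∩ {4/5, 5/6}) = ∅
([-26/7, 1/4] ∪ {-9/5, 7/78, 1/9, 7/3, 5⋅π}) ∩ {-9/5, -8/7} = {-9/5, -8/7}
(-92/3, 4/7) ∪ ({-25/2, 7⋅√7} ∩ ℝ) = (-92/3, 4/7) ∪ {7⋅√7}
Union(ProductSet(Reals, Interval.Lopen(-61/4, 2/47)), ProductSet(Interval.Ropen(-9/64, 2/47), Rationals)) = Union(ProductSet(Interval.Ropen(-9/64, 2/47), Rationals), ProductSet(Reals, Interval.Lopen(-61/4, 2/47)))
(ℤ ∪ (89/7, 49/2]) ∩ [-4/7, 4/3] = {0, 1}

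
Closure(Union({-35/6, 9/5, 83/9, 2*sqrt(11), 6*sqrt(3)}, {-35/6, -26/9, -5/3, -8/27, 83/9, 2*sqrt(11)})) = {-35/6, -26/9, -5/3, -8/27, 9/5, 83/9, 2*sqrt(11), 6*sqrt(3)}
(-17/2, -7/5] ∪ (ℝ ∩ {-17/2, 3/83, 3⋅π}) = [-17/2, -7/5] ∪ {3/83, 3⋅π}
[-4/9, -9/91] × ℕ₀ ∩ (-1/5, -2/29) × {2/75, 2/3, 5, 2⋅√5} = (-1/5, -9/91] × {5}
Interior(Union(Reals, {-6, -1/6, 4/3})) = Reals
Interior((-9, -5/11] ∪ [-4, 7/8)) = (-9, 7/8)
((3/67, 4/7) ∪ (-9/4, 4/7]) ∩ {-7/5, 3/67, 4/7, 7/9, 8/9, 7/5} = {-7/5, 3/67, 4/7}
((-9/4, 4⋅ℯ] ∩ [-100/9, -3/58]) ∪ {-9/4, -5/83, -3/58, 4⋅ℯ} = [-9/4, -3/58] ∪ {4⋅ℯ}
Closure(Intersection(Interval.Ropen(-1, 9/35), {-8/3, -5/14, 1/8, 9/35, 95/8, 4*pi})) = {-5/14, 1/8}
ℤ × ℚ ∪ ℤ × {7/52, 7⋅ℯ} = ℤ × (ℚ ∪ {7⋅ℯ})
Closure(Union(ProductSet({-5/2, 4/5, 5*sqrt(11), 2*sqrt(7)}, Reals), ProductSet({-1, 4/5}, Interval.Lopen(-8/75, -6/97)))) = Union(ProductSet({-1, 4/5}, Interval(-8/75, -6/97)), ProductSet({-5/2, 4/5, 5*sqrt(11), 2*sqrt(7)}, Reals))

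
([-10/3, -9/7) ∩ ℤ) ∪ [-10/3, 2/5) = [-10/3, 2/5) ∪ {-3, -2}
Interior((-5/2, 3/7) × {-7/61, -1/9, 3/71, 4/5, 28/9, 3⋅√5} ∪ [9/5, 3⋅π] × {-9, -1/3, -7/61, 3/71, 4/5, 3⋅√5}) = ∅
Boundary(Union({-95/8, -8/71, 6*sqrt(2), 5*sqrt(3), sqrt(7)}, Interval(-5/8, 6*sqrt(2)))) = {-95/8, -5/8, 6*sqrt(2), 5*sqrt(3)}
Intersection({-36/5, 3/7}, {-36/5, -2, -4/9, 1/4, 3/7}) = {-36/5, 3/7}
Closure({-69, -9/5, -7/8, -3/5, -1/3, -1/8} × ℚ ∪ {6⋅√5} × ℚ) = {-69, -9/5, -7/8, -3/5, -1/3, -1/8, 6⋅√5} × ℝ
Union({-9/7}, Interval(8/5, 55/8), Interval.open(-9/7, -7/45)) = Union(Interval.Ropen(-9/7, -7/45), Interval(8/5, 55/8))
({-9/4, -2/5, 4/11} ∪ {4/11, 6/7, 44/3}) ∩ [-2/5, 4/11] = {-2/5, 4/11}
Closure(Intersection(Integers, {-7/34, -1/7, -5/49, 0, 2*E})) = {0}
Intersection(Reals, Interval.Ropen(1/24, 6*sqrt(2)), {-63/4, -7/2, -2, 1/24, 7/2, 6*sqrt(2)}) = {1/24, 7/2}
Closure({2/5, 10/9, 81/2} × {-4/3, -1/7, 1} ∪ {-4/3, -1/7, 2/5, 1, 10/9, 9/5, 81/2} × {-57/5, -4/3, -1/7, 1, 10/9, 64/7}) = {-4/3, -1/7, 2/5, 1, 10/9, 9/5, 81/2} × {-57/5, -4/3, -1/7, 1, 10/9, 64/7}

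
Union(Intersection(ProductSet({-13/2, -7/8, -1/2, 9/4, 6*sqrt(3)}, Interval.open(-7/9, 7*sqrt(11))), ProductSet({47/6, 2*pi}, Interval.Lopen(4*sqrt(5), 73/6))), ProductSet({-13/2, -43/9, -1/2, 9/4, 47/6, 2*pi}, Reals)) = ProductSet({-13/2, -43/9, -1/2, 9/4, 47/6, 2*pi}, Reals)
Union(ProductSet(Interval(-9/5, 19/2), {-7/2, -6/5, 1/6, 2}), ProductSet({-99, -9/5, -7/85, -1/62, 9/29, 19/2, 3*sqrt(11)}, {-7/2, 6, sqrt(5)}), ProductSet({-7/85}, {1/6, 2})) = Union(ProductSet({-99, -9/5, -7/85, -1/62, 9/29, 19/2, 3*sqrt(11)}, {-7/2, 6, sqrt(5)}), ProductSet(Interval(-9/5, 19/2), {-7/2, -6/5, 1/6, 2}))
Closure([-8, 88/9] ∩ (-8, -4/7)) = [-8, -4/7]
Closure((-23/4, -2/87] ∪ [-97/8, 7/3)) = [-97/8, 7/3]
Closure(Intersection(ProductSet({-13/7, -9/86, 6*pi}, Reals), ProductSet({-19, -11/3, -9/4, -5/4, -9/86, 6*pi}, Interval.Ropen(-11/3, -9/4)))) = ProductSet({-9/86, 6*pi}, Interval(-11/3, -9/4))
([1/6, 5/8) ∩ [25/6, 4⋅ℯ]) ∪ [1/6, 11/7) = [1/6, 11/7)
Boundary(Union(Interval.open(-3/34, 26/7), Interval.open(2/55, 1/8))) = {-3/34, 26/7}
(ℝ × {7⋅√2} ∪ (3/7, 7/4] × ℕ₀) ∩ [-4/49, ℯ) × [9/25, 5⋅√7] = ((3/7, 7/4] × {1, 2, …, 13}) ∪ ([-4/49, ℯ) × {7⋅√2})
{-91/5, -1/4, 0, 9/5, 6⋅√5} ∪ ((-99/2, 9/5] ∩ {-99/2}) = {-91/5, -1/4, 0, 9/5, 6⋅√5}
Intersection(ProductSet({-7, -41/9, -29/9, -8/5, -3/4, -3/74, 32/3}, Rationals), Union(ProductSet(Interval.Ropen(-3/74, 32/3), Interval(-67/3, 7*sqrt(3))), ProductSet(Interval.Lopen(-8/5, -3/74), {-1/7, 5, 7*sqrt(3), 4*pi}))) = Union(ProductSet({-3/74}, Intersection(Interval(-67/3, 7*sqrt(3)), Rationals)), ProductSet({-3/4, -3/74}, {-1/7, 5}))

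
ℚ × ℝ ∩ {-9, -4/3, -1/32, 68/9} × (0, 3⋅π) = {-9, -4/3, -1/32, 68/9} × (0, 3⋅π)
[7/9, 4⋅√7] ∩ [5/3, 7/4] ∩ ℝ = [5/3, 7/4]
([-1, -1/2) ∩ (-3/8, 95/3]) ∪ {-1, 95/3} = {-1, 95/3}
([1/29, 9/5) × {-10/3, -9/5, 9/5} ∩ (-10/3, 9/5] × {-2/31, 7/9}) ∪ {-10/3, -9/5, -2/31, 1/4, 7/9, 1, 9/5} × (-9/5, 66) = {-10/3, -9/5, -2/31, 1/4, 7/9, 1, 9/5} × (-9/5, 66)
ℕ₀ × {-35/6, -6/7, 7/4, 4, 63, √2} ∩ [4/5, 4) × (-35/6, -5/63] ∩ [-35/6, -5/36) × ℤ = ∅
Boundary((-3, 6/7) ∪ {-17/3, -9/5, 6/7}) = {-17/3, -3, 6/7}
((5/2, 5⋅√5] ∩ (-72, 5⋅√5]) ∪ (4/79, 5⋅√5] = (4/79, 5⋅√5]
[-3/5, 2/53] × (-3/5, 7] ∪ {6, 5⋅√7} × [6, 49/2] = ([-3/5, 2/53] × (-3/5, 7]) ∪ ({6, 5⋅√7} × [6, 49/2])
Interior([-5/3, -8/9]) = (-5/3, -8/9)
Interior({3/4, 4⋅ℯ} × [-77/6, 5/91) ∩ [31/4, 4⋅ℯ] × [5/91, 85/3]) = ∅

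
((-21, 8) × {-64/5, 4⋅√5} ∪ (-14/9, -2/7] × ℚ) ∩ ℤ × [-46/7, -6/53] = {-1} × (ℚ ∩ [-46/7, -6/53])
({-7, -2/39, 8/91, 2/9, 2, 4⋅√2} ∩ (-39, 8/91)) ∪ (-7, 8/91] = [-7, 8/91]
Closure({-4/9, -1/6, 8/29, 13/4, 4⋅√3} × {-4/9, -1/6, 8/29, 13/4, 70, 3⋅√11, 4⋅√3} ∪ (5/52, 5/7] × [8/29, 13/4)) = ({5/52, 5/7} × [8/29, 13/4]) ∪ ([5/52, 5/7] × {8/29, 13/4}) ∪ ((5/52, 5/7] × [8/29, 13/4)) ∪ ({-4/9, -1/6, 8/29, 13/4, 4⋅√3} × {-4/9, -1/6, 8/29, 13/4, 70, 3⋅√11, 4⋅√3})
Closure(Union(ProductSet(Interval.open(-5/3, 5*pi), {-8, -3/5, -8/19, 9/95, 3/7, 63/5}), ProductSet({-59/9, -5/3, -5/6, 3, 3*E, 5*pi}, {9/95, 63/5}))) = Union(ProductSet({-59/9, -5/3, -5/6, 3, 3*E, 5*pi}, {9/95, 63/5}), ProductSet(Interval(-5/3, 5*pi), {-8, -3/5, -8/19, 9/95, 3/7, 63/5}))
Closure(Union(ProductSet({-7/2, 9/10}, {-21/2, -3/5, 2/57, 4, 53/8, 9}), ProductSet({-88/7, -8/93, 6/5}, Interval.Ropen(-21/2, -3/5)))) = Union(ProductSet({-7/2, 9/10}, {-21/2, -3/5, 2/57, 4, 53/8, 9}), ProductSet({-88/7, -8/93, 6/5}, Interval(-21/2, -3/5)))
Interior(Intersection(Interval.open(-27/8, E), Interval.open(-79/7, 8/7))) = Interval.open(-27/8, 8/7)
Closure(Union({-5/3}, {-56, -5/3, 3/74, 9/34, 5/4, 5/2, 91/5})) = {-56, -5/3, 3/74, 9/34, 5/4, 5/2, 91/5}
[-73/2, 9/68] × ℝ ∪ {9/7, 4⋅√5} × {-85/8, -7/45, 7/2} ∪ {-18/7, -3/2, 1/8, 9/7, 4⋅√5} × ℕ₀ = ([-73/2, 9/68] × ℝ) ∪ ({9/7, 4⋅√5} × {-85/8, -7/45, 7/2}) ∪ ({-18/7, -3/2, 1/8, 9/7, 4⋅√5} × ℕ₀)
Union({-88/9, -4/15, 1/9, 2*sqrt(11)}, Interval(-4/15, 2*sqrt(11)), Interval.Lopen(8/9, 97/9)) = Union({-88/9}, Interval(-4/15, 97/9))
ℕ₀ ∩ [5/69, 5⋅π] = {1, 2, …, 15}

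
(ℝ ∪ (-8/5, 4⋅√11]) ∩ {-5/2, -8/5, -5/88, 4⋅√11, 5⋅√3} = {-5/2, -8/5, -5/88, 4⋅√11, 5⋅√3}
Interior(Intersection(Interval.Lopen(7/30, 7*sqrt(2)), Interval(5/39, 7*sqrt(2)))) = Interval.open(7/30, 7*sqrt(2))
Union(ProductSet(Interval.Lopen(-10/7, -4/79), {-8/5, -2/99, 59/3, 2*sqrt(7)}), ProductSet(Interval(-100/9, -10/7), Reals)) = Union(ProductSet(Interval(-100/9, -10/7), Reals), ProductSet(Interval.Lopen(-10/7, -4/79), {-8/5, -2/99, 59/3, 2*sqrt(7)}))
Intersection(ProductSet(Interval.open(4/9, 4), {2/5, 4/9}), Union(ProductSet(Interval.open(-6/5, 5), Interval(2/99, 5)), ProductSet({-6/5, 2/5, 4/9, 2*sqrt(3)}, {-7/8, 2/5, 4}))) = ProductSet(Interval.open(4/9, 4), {2/5, 4/9})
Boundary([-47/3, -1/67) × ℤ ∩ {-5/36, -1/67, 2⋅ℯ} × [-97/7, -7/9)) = {-5/36} × {-13, -12, …, -1}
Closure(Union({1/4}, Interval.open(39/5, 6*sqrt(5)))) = Union({1/4}, Interval(39/5, 6*sqrt(5)))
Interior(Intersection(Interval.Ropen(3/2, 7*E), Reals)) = Interval.open(3/2, 7*E)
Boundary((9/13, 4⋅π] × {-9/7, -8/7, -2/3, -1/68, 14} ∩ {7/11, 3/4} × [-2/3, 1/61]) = {3/4} × {-2/3, -1/68}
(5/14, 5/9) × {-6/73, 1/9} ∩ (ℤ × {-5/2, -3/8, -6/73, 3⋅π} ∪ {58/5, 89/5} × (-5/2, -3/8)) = ∅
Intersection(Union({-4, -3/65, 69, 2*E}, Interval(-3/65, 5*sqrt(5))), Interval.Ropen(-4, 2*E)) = Union({-4}, Interval.Ropen(-3/65, 2*E))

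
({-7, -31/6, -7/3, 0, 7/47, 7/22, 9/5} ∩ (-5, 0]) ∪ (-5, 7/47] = (-5, 7/47]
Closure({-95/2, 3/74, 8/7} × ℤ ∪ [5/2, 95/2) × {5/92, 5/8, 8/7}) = ({-95/2, 3/74, 8/7} × ℤ) ∪ ([5/2, 95/2] × {5/92, 5/8, 8/7})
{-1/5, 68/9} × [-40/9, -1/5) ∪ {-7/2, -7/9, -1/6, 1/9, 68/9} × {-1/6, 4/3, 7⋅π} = ({-1/5, 68/9} × [-40/9, -1/5)) ∪ ({-7/2, -7/9, -1/6, 1/9, 68/9} × {-1/6, 4/3, 7⋅π})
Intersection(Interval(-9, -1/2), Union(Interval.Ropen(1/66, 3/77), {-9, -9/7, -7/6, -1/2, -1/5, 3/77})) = {-9, -9/7, -7/6, -1/2}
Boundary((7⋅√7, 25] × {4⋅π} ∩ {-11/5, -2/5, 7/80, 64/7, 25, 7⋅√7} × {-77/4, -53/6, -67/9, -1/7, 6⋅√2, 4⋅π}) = {25} × {4⋅π}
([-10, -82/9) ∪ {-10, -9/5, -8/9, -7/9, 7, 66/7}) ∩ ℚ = {-9/5, -8/9, -7/9, 7, 66/7} ∪ (ℚ ∩ [-10, -82/9))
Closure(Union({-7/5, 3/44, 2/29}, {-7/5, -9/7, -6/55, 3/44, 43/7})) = {-7/5, -9/7, -6/55, 3/44, 2/29, 43/7}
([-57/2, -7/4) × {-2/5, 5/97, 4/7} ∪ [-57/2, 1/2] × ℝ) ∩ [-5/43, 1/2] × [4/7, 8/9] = [-5/43, 1/2] × [4/7, 8/9]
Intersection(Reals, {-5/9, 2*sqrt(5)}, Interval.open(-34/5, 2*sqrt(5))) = {-5/9}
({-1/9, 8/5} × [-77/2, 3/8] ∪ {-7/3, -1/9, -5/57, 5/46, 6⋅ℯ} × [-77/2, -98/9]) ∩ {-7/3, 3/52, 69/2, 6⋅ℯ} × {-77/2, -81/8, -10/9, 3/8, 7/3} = {-7/3, 6⋅ℯ} × {-77/2}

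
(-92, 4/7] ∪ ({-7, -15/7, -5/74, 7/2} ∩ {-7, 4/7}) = (-92, 4/7]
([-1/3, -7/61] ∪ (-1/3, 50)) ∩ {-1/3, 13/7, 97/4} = {-1/3, 13/7, 97/4}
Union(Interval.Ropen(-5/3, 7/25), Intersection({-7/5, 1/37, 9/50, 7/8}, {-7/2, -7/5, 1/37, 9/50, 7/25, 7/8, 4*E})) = Union({7/8}, Interval.Ropen(-5/3, 7/25))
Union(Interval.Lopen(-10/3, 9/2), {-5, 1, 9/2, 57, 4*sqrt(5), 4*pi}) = Union({-5, 57, 4*sqrt(5), 4*pi}, Interval.Lopen(-10/3, 9/2))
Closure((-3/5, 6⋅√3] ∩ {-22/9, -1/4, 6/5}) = {-1/4, 6/5}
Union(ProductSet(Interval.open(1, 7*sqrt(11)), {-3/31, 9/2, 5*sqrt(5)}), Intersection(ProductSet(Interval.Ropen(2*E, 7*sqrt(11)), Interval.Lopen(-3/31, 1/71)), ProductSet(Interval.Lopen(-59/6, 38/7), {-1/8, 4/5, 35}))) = ProductSet(Interval.open(1, 7*sqrt(11)), {-3/31, 9/2, 5*sqrt(5)})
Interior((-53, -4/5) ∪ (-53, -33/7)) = (-53, -4/5)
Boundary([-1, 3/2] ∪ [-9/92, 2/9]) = {-1, 3/2}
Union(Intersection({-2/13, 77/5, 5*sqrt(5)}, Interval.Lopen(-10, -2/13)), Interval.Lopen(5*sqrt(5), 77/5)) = Union({-2/13}, Interval.Lopen(5*sqrt(5), 77/5))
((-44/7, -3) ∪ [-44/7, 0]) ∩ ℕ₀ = {0}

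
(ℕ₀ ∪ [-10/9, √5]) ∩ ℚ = ℕ₀ ∪ (ℚ ∩ [-10/9, √5])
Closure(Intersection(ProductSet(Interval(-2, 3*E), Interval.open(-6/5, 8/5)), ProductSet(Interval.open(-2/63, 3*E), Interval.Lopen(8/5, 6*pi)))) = EmptySet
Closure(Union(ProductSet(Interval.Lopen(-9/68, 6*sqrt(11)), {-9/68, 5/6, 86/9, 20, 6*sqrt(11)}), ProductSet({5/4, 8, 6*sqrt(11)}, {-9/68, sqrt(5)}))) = Union(ProductSet({5/4, 8, 6*sqrt(11)}, {-9/68, sqrt(5)}), ProductSet(Interval(-9/68, 6*sqrt(11)), {-9/68, 5/6, 86/9, 20, 6*sqrt(11)}))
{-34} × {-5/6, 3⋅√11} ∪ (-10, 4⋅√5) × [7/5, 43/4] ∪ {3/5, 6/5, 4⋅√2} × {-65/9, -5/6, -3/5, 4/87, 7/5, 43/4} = ({-34} × {-5/6, 3⋅√11}) ∪ ((-10, 4⋅√5) × [7/5, 43/4]) ∪ ({3/5, 6/5, 4⋅√2} × {-65/9, -5/6, -3/5, 4/87, 7/5, 43/4})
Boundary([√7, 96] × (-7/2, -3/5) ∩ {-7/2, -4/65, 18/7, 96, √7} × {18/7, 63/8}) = ∅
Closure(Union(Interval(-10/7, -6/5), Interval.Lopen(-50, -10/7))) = Interval(-50, -6/5)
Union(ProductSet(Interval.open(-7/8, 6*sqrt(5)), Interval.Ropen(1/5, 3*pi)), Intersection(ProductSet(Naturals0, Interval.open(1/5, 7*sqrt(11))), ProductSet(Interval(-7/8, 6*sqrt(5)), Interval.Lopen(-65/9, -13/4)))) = ProductSet(Interval.open(-7/8, 6*sqrt(5)), Interval.Ropen(1/5, 3*pi))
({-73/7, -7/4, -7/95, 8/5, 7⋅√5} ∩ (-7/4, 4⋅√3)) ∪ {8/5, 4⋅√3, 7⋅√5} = {-7/95, 8/5, 4⋅√3, 7⋅√5}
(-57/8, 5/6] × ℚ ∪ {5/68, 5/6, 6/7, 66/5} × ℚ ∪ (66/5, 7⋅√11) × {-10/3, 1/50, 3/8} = (((-57/8, 5/6] ∪ {6/7, 66/5}) × ℚ) ∪ ((66/5, 7⋅√11) × {-10/3, 1/50, 3/8})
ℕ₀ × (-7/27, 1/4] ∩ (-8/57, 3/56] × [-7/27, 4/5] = {0} × (-7/27, 1/4]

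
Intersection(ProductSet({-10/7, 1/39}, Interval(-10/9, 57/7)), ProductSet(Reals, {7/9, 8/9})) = ProductSet({-10/7, 1/39}, {7/9, 8/9})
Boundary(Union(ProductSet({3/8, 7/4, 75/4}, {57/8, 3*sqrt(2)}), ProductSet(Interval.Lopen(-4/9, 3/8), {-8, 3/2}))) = Union(ProductSet({3/8, 7/4, 75/4}, {57/8, 3*sqrt(2)}), ProductSet(Interval(-4/9, 3/8), {-8, 3/2}))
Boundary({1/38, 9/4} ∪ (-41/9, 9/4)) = {-41/9, 9/4}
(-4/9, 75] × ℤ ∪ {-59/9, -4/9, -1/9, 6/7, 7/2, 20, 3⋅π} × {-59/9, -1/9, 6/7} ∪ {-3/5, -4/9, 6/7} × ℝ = ({-3/5, -4/9, 6/7} × ℝ) ∪ ((-4/9, 75] × ℤ) ∪ ({-59/9, -4/9, -1/9, 6/7, 7/2, 20, 3⋅π} × {-59/9, -1/9, 6/7})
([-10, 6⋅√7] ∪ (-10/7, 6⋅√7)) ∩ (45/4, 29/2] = (45/4, 29/2]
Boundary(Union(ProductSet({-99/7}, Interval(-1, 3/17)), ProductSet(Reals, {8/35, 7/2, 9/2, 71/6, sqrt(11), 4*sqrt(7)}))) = Union(ProductSet({-99/7}, Interval(-1, 3/17)), ProductSet(Reals, {8/35, 7/2, 9/2, 71/6, sqrt(11), 4*sqrt(7)}))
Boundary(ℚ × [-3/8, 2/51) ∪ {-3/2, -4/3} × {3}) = ({-3/2, -4/3} × {3}) ∪ (ℝ × [-3/8, 2/51])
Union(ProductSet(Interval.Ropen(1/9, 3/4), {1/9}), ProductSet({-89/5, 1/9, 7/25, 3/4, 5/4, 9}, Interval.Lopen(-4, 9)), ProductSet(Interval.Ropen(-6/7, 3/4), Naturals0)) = Union(ProductSet({-89/5, 1/9, 7/25, 3/4, 5/4, 9}, Interval.Lopen(-4, 9)), ProductSet(Interval.Ropen(-6/7, 3/4), Naturals0), ProductSet(Interval.Ropen(1/9, 3/4), {1/9}))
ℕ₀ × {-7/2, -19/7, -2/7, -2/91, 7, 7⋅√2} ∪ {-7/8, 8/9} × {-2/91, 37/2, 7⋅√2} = ({-7/8, 8/9} × {-2/91, 37/2, 7⋅√2}) ∪ (ℕ₀ × {-7/2, -19/7, -2/7, -2/91, 7, 7⋅√2})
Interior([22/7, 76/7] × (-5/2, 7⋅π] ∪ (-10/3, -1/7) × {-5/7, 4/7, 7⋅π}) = (22/7, 76/7) × (-5/2, 7⋅π)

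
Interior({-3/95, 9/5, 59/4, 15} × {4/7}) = ∅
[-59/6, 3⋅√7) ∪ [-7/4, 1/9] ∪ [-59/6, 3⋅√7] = [-59/6, 3⋅√7]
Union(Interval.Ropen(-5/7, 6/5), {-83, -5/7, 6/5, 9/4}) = Union({-83, 9/4}, Interval(-5/7, 6/5))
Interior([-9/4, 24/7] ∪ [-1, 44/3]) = (-9/4, 44/3)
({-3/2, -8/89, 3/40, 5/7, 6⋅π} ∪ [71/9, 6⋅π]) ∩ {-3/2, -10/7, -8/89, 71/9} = {-3/2, -8/89, 71/9}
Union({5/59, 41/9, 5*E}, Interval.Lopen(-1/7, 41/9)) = Union({5*E}, Interval.Lopen(-1/7, 41/9))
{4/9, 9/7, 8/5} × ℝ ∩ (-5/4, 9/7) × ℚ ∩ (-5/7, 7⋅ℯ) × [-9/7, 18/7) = {4/9} × (ℚ ∩ [-9/7, 18/7))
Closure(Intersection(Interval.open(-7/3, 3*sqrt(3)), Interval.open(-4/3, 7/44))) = Interval(-4/3, 7/44)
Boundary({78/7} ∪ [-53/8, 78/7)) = {-53/8, 78/7}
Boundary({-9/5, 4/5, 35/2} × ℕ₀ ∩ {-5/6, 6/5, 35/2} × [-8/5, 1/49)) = {35/2} × {0}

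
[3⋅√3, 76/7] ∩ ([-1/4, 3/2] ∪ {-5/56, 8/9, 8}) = {8}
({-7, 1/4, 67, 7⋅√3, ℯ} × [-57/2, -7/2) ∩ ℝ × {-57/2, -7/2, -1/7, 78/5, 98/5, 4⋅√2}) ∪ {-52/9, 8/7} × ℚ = ({-52/9, 8/7} × ℚ) ∪ ({-7, 1/4, 67, 7⋅√3, ℯ} × {-57/2})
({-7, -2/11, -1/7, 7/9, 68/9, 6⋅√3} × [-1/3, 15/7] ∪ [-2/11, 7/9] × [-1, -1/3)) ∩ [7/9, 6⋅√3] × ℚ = ({7/9} × (ℚ ∩ [-1, -1/3))) ∪ ({7/9, 68/9, 6⋅√3} × (ℚ ∩ [-1/3, 15/7]))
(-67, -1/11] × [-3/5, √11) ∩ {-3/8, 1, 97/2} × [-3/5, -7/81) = {-3/8} × [-3/5, -7/81)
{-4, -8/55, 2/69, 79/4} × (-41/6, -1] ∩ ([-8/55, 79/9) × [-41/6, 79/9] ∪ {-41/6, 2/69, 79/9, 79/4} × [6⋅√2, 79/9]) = {-8/55, 2/69} × (-41/6, -1]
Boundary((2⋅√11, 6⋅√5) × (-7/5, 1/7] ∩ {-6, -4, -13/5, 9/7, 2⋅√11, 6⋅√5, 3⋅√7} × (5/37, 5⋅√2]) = {3⋅√7} × [5/37, 1/7]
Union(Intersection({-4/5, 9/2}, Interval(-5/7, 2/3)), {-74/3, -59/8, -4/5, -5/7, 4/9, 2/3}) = {-74/3, -59/8, -4/5, -5/7, 4/9, 2/3}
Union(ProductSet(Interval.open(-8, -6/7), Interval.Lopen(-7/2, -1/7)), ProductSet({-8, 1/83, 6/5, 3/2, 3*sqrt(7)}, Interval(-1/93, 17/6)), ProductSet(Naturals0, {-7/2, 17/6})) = Union(ProductSet({-8, 1/83, 6/5, 3/2, 3*sqrt(7)}, Interval(-1/93, 17/6)), ProductSet(Interval.open(-8, -6/7), Interval.Lopen(-7/2, -1/7)), ProductSet(Naturals0, {-7/2, 17/6}))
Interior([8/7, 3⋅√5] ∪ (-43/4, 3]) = (-43/4, 3⋅√5)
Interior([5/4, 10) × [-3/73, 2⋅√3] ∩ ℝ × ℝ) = (5/4, 10) × (-3/73, 2⋅√3)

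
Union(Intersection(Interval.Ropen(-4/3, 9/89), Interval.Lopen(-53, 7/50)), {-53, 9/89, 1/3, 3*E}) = Union({-53, 1/3, 3*E}, Interval(-4/3, 9/89))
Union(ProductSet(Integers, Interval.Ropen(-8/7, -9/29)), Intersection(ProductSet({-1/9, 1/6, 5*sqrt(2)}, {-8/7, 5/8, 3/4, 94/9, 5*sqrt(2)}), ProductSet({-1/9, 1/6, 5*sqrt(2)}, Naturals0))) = ProductSet(Integers, Interval.Ropen(-8/7, -9/29))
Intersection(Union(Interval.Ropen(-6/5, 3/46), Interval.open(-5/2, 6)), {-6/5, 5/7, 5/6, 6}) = {-6/5, 5/7, 5/6}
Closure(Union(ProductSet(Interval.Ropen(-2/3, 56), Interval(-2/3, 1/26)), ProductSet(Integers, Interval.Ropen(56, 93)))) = Union(ProductSet(Integers, Interval(56, 93)), ProductSet(Interval(-2/3, 56), Interval(-2/3, 1/26)))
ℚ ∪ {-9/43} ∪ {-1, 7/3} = ℚ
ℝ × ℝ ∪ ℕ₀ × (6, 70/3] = ℝ × ℝ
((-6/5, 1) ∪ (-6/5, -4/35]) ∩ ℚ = ℚ ∩ (-6/5, 1)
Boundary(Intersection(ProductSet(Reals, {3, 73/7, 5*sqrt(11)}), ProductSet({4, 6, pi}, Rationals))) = ProductSet({4, 6, pi}, {3, 73/7})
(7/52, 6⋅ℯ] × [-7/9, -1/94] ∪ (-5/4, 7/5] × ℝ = ((-5/4, 7/5] × ℝ) ∪ ((7/52, 6⋅ℯ] × [-7/9, -1/94])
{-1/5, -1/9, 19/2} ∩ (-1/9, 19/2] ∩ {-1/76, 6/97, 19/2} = {19/2}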